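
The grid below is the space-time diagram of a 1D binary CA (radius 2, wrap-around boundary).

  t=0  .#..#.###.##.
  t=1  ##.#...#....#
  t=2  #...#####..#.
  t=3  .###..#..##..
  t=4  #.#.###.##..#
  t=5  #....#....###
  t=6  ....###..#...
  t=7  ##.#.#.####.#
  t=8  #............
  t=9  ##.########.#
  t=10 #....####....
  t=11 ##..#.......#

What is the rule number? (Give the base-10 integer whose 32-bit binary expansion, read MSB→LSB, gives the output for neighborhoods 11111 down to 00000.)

2181980509

  nb #####: next=#  (t=2,i=6, bit31=1)
  nb ####.: next=.  (t=2,i=7, bit30=0)
  nb ###.#: next=.  (t=0,i=8, bit29=0)
  nb ###..: next=.  (t=2,i=8, bit28=0)
  nb ##.##: next=.  (t=0,i=9, bit27=0)
  nb ##.#.: next=.  (t=1,i=2, bit26=0)
  nb ##..#: next=#  (t=0,i=12, bit25=1)
  nb ##...: next=.  (t=3,i=11, bit24=0)
  nb #.###: next=.  (t=0,i=6, bit23=0)
  nb #.##.: next=.  (t=0,i=10, bit22=0)
  nb #.#.#: next=.  (t=4,i=2, bit21=0)
  nb #.#..: next=.  (t=1,i=3, bit20=0)
  nb #..##: next=#  (t=3,i=8, bit19=1)
  nb #..#.: next=#  (t=0,i=0, bit18=1)
  nb #...#: next=#  (t=1,i=5, bit17=1)
  nb #....: next=.  (t=1,i=9, bit16=0)
  nb .####: next=.  (t=2,i=5, bit15=0)
  nb .###.: next=#  (t=0,i=7, bit14=1)
  nb .##.#: next=#  (t=4,i=0, bit13=1)
  nb .##..: next=.  (t=0,i=11, bit12=0)
  nb .#.##: next=.  (t=0,i=5, bit11=0)
  nb .#.#.: next=.  (t=2,i=12, bit10=0)
  nb .#..#: next=.  (t=0,i=2, bit9=0)
  nb .#...: next=#  (t=1,i=4, bit8=1)
  nb ..###: next=.  (t=1,i=12, bit7=0)
  nb ..##.: next=#  (t=3,i=9, bit6=1)
  nb ..#.#: next=.  (t=0,i=4, bit5=0)
  nb ..#..: next=#  (t=0,i=1, bit4=1)
  nb ...##: next=#  (t=1,i=11, bit3=1)
  nb ...#.: next=#  (t=1,i=6, bit2=1)
  nb ....#: next=.  (t=1,i=10, bit1=0)
  nb .....: next=#  (t=6,i=0, bit0=1)
  bits 10000010000011100110000101011101 = 2181980509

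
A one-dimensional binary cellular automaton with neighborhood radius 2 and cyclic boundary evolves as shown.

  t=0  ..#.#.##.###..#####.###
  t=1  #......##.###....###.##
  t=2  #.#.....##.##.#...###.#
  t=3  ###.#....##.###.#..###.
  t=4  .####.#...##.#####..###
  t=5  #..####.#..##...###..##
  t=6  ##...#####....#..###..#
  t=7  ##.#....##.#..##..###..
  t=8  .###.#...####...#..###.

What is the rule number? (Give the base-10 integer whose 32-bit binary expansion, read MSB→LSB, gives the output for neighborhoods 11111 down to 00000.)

  ##### -> .   bit 31 = 0  t=0,i=16
  ####. -> #   bit 30 = 1  t=0,i=17
  ###.# -> #   bit 29 = 1  t=0,i=18
  ###.. -> #   bit 28 = 1  t=0,i=11
  ##.## -> #   bit 27 = 1  t=0,i=8
  ##.#. -> #   bit 26 = 1  t=2,i=1
  ##..# -> #   bit 25 = 1  t=0,i=0
  ##... -> .   bit 24 = 0  t=1,i=1
  #.### -> .   bit 23 = 0  t=0,i=9
  #.##. -> .   bit 22 = 0  t=0,i=6
  #.#.# -> .   bit 21 = 0  t=0,i=4
  #.#.. -> #   bit 20 = 1  t=2,i=2
  #..## -> .   bit 19 = 0  t=0,i=13
  #..#. -> .   bit 18 = 0  t=0,i=1
  #...# -> #   bit 17 = 1  t=2,i=16
  #.... -> #   bit 16 = 1  t=1,i=2
  .#### -> .   bit 15 = 0  t=0,i=15
  .###. -> #   bit 14 = 1  t=0,i=10
  .##.# -> #   bit 13 = 1  t=0,i=7
  .##.. -> .   bit 12 = 0  t=5,i=12
  .#.## -> .   bit 11 = 0  t=0,i=5
  .#.#. -> .   bit 10 = 0  t=0,i=3
  .#..# -> #   bit 9 = 1  t=3,i=17
  .#... -> .   bit 8 = 0  t=2,i=3
  ..### -> .   bit 7 = 0  t=0,i=14
  ..##. -> .   bit 6 = 0  t=1,i=7
  ..#.# -> .   bit 5 = 0  t=0,i=2
  ..#.. -> #   bit 4 = 1  t=6,i=14
  ...## -> .   bit 3 = 0  t=1,i=6
  ...#. -> .   bit 2 = 0  t=6,i=13
  ....# -> .   bit 1 = 0  t=1,i=5
  ..... -> .   bit 0 = 0  t=1,i=3
  bits 01111110000100110110001000010000 = 2115199504

2115199504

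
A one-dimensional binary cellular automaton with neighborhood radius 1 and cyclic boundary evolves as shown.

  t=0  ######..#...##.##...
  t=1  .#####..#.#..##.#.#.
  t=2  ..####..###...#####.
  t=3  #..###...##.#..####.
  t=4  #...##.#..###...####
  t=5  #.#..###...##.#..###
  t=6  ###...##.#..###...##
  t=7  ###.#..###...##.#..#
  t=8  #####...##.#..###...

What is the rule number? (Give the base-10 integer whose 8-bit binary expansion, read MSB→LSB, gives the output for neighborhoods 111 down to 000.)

229

  ###|#  b7=1 t=0,i=1
  ##.|#  b6=1 t=0,i=5
  #.#|#  b5=1 t=0,i=14
  #..|.  b4=0 t=0,i=6
  .##|.  b3=0 t=0,i=0
  .#.|#  b2=1 t=0,i=8
  ..#|.  b1=0 t=0,i=7
  ...|#  b0=1 t=0,i=10
  bits 11100101 = 229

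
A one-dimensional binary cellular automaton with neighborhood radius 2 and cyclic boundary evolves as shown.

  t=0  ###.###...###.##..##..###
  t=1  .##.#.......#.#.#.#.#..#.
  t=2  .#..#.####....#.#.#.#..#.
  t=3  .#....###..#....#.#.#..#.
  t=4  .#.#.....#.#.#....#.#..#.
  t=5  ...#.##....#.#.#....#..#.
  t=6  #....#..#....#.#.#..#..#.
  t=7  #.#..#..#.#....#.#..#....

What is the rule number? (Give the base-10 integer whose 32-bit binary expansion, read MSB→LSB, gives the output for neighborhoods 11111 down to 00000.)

1659994193

  [31] ##### => .  t=0,i=0
  [30] ####. => #  t=0,i=1
  [29] ###.# => #  t=0,i=2
  [28] ###.. => .  t=0,i=6
  [27] ##.## => .  t=0,i=3
  [26] ##.#. => .  t=1,i=3
  [25] ##..# => #  t=0,i=16
  [24] ##... => .  t=0,i=7
  [23] #.### => #  t=0,i=4
  [22] #.##. => #  t=0,i=14
  [21] #.#.# => #  t=1,i=14
  [20] #.#.. => #  t=1,i=4
  [19] #..## => .  t=0,i=17
  [18] #..#. => .  t=1,i=22
  [17] #...# => .  t=0,i=8
  [16] #.... => #  t=1,i=6
  [15] .#### => #  t=0,i=23
  [14] .###. => .  t=0,i=5
  [13] .##.# => .  t=1,i=2
  [12] .##.. => .  t=0,i=15
  [11] .#.## => .  t=2,i=5
  [10] .#.#. => .  t=1,i=13
  [9] .#..# => .  t=1,i=21
  [8] .#... => .  t=1,i=5
  [7] ..### => .  t=0,i=10
  [6] ..##. => #  t=0,i=18
  [5] ..#.# => .  t=1,i=12
  [4] ..#.. => #  t=1,i=23
  [3] ...## => .  t=0,i=9
  [2] ...#. => .  t=1,i=11
  [1] ....# => .  t=1,i=10
  [0] ..... => #  t=1,i=7
  bits 01100010111100011000000001010001 = 1659994193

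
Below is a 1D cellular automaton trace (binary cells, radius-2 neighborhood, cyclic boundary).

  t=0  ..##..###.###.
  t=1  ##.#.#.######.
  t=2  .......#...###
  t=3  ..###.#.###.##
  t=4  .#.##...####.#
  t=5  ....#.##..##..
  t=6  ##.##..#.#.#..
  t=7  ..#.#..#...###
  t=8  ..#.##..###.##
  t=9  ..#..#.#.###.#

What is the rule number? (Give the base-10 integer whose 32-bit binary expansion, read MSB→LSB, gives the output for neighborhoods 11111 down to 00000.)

  [31] ##### => .  t=1,i=9
  [30] ####. => #  t=1,i=11
  [29] ###.# => #  t=0,i=8
  [28] ###.. => #  t=0,i=12
  [27] ##.## => #  t=0,i=9
  [26] ##.#. => .  t=1,i=2
  [25] ##..# => .  t=0,i=4
  [24] ##... => .  t=0,i=13
  [23] #.### => #  t=0,i=10
  [22] #.##. => .  t=1,i=0
  [21] #.#.# => .  t=1,i=3
  [20] #.#.. => #  t=6,i=11
  [19] #..## => #  t=0,i=5
  [18] #..#. => .  t=6,i=6
  [17] #...# => #  t=0,i=0
  [16] #.... => .  t=2,i=1
  [15] .#### => .  t=1,i=8
  [14] .###. => #  t=0,i=7
  [13] .##.# => .  t=1,i=1
  [12] .##.. => #  t=0,i=3
  [11] .#.## => .  t=1,i=6
  [10] .#.#. => .  t=1,i=4
  [9] .#..# => #  t=6,i=12
  [8] .#... => #  t=2,i=8
  [7] ..### => .  t=0,i=6
  [6] ..##. => .  t=0,i=2
  [5] ..#.# => #  t=5,i=4
  [4] ..#.. => .  t=2,i=7
  [3] ...## => #  t=0,i=1
  [2] ...#. => #  t=2,i=6
  [1] ....# => .  t=2,i=5
  [0] ..... => #  t=2,i=2
  bits 01111000100110100101001100101101 = 2023379757

2023379757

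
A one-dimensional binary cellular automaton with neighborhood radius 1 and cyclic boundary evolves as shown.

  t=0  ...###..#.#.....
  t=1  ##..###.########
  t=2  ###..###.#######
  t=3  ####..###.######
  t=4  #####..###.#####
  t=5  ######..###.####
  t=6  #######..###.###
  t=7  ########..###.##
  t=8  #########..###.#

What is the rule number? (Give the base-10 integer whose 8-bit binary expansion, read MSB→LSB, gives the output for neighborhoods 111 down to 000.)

  nb ###: next=#  (t=0,i=4, bit7=1)
  nb ##.: next=#  (t=0,i=5, bit6=1)
  nb #.#: next=#  (t=0,i=9, bit5=1)
  nb #..: next=#  (t=0,i=6, bit4=1)
  nb .##: next=.  (t=0,i=3, bit3=0)
  nb .#.: next=#  (t=0,i=8, bit2=1)
  nb ..#: next=.  (t=0,i=2, bit1=0)
  nb ...: next=#  (t=0,i=0, bit0=1)
  bits 11110101 = 245

245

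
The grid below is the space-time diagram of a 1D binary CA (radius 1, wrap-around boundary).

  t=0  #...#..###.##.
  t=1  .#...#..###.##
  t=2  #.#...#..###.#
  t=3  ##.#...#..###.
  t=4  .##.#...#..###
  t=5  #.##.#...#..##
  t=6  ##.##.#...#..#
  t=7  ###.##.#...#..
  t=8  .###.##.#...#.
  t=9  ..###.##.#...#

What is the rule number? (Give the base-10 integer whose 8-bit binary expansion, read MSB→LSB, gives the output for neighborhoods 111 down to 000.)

240

  nb ###: next=#  (t=0,i=8, bit7=1)
  nb ##.: next=#  (t=0,i=9, bit6=1)
  nb #.#: next=#  (t=0,i=10, bit5=1)
  nb #..: next=#  (t=0,i=1, bit4=1)
  nb .##: next=.  (t=0,i=7, bit3=0)
  nb .#.: next=.  (t=0,i=0, bit2=0)
  nb ..#: next=.  (t=0,i=3, bit1=0)
  nb ...: next=.  (t=0,i=2, bit0=0)
  bits 11110000 = 240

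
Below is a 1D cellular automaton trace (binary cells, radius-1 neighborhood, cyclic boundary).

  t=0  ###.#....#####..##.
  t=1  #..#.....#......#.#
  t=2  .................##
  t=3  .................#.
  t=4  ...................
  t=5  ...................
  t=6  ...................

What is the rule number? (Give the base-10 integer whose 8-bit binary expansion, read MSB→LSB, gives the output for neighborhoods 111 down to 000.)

40

  nb ###: next=.  (t=0,i=1, bit7=0)
  nb ##.: next=.  (t=0,i=2, bit6=0)
  nb #.#: next=#  (t=0,i=3, bit5=1)
  nb #..: next=.  (t=0,i=5, bit4=0)
  nb .##: next=#  (t=0,i=0, bit3=1)
  nb .#.: next=.  (t=0,i=4, bit2=0)
  nb ..#: next=.  (t=0,i=8, bit1=0)
  nb ...: next=.  (t=0,i=6, bit0=0)
  bits 00101000 = 40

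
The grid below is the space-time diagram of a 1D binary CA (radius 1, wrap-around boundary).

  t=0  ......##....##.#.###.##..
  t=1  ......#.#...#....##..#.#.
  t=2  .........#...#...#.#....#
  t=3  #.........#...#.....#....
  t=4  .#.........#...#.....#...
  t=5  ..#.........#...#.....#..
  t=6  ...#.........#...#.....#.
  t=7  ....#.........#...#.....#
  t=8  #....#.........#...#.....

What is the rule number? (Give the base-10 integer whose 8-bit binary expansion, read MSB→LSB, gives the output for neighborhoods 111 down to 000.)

  ### -> #   bit 7 = 1  t=0,i=18
  ##. -> .   bit 6 = 0  t=0,i=7
  #.# -> .   bit 5 = 0  t=0,i=14
  #.. -> #   bit 4 = 1  t=0,i=8
  .## -> #   bit 3 = 1  t=0,i=6
  .#. -> .   bit 2 = 0  t=0,i=15
  ..# -> .   bit 1 = 0  t=0,i=5
  ... -> .   bit 0 = 0  t=0,i=0
  bits 10011000 = 152

152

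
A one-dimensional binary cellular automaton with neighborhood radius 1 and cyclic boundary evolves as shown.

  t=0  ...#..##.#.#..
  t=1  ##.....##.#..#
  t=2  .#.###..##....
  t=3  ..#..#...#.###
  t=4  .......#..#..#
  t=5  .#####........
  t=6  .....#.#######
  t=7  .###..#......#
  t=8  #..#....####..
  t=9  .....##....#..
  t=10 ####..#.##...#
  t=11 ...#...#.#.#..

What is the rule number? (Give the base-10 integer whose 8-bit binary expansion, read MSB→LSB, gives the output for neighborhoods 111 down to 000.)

  [7] ### => .  t=1,i=0
  [6] ##. => #  t=0,i=7
  [5] #.# => #  t=0,i=8
  [4] #.. => .  t=0,i=4
  [3] .## => .  t=0,i=6
  [2] .#. => .  t=0,i=3
  [1] ..# => .  t=0,i=2
  [0] ... => #  t=0,i=0
  bits 01100001 = 97

97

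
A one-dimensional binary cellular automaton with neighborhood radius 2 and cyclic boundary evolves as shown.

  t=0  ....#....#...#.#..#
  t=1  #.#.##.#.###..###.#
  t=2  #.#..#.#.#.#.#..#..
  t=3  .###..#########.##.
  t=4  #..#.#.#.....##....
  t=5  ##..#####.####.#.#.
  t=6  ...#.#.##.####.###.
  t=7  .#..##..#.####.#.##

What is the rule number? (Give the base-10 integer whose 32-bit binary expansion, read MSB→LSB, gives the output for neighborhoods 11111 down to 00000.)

  [31] ##### => .  t=3,i=8
  [30] ####. => #  t=3,i=13
  [29] ###.# => #  t=1,i=16
  [28] ###.. => #  t=1,i=11
  [27] ##.## => .  t=1,i=17
  [26] ##.#. => .  t=1,i=1
  [25] ##..# => .  t=1,i=12
  [24] ##... => #  t=4,i=15
  [23] #.### => #  t=1,i=9
  [22] #.##. => .  t=1,i=4
  [21] #.#.# => #  t=1,i=2
  [20] #.#.. => #  t=0,i=15
  [19] #..## => #  t=1,i=13
  [18] #..#. => .  t=0,i=17
  [17] #...# => #  t=0,i=11
  [16] #.... => .  t=0,i=1
  [15] .#### => #  t=3,i=7
  [14] .###. => .  t=1,i=10
  [13] .##.# => #  t=1,i=0
  [12] .##.. => .  t=3,i=17
  [11] .#.## => .  t=1,i=3
  [10] .#.#. => #  t=0,i=14
  [9] .#..# => #  t=0,i=16
  [8] .#... => #  t=0,i=0
  [7] ..### => .  t=1,i=14
  [6] ..##. => #  t=4,i=13
  [5] ..#.# => .  t=0,i=13
  [4] ..#.. => #  t=0,i=4
  [3] ...## => #  t=4,i=12
  [2] ...#. => .  t=0,i=3
  [1] ....# => #  t=0,i=2
  [0] ..... => #  t=4,i=10
  bits 01110001101110101010011101011011 = 1908057947

1908057947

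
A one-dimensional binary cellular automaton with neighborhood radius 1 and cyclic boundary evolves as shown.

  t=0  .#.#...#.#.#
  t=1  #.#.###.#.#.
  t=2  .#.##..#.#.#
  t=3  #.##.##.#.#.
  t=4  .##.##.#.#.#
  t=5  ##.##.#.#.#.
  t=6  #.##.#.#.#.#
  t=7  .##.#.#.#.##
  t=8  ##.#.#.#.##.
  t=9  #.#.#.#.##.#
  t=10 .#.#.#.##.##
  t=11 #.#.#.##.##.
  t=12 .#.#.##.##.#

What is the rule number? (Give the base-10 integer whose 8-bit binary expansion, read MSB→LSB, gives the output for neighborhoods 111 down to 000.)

59

  ### -> .   bit 7 = 0  t=1,i=5
  ##. -> .   bit 6 = 0  t=1,i=6
  #.# -> #   bit 5 = 1  t=0,i=0
  #.. -> #   bit 4 = 1  t=0,i=4
  .## -> #   bit 3 = 1  t=1,i=4
  .#. -> .   bit 2 = 0  t=0,i=1
  ..# -> #   bit 1 = 1  t=0,i=6
  ... -> #   bit 0 = 1  t=0,i=5
  bits 00111011 = 59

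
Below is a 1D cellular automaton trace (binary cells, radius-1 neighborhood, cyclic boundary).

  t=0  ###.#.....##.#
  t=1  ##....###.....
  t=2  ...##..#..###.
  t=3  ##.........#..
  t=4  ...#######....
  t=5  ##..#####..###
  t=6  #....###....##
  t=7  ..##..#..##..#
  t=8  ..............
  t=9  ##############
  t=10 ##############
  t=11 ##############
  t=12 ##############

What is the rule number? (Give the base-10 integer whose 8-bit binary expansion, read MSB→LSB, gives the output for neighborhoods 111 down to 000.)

129

  ###|#  b7=1 t=0,i=0
  ##.|.  b6=0 t=0,i=2
  #.#|.  b5=0 t=0,i=3
  #..|.  b4=0 t=0,i=5
  .##|.  b3=0 t=0,i=10
  .#.|.  b2=0 t=0,i=4
  ..#|.  b1=0 t=0,i=9
  ...|#  b0=1 t=0,i=6
  bits 10000001 = 129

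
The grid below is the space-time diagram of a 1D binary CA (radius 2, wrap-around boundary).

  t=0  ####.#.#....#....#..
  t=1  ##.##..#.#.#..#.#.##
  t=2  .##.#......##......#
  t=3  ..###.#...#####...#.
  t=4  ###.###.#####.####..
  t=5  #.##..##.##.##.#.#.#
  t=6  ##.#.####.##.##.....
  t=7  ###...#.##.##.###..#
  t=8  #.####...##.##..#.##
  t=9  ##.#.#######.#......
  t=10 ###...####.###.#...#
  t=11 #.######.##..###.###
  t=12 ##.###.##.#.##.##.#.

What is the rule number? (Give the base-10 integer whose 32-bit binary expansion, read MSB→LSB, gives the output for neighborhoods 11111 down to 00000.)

  [31] ##### => #  t=3,i=12
  [30] ####. => .  t=0,i=2
  [29] ###.# => #  t=0,i=3
  [28] ###.. => #  t=3,i=14
  [27] ##.## => #  t=1,i=2
  [26] ##.#. => #  t=0,i=4
  [25] ##..# => .  t=1,i=5
  [24] ##... => #  t=2,i=13
  [23] #.### => .  t=1,i=18
  [22] #.##. => .  t=1,i=3
  [21] #.#.# => .  t=0,i=5
  [20] #.#.. => #  t=0,i=7
  [19] #..## => #  t=0,i=19
  [18] #..#. => .  t=1,i=6
  [17] #...# => #  t=3,i=0
  [16] #.... => #  t=0,i=9
  [15] .#### => #  t=0,i=1
  [14] .###. => .  t=3,i=3
  [13] .##.# => #  t=2,i=2
  [12] .##.. => #  t=1,i=4
  [11] .#.## => .  t=1,i=17
  [10] .#.#. => .  t=0,i=6
  [9] .#..# => #  t=0,i=18
  [8] .#... => .  t=0,i=8
  [7] ..### => #  t=0,i=0
  [6] ..##. => #  t=2,i=11
  [5] ..#.# => .  t=1,i=7
  [4] ..#.. => .  t=0,i=12
  [3] ...## => #  t=2,i=10
  [2] ...#. => #  t=0,i=11
  [1] ....# => .  t=0,i=10
  [0] ..... => .  t=2,i=7
  bits 10111101000110111011001011001100 = 3172709068

3172709068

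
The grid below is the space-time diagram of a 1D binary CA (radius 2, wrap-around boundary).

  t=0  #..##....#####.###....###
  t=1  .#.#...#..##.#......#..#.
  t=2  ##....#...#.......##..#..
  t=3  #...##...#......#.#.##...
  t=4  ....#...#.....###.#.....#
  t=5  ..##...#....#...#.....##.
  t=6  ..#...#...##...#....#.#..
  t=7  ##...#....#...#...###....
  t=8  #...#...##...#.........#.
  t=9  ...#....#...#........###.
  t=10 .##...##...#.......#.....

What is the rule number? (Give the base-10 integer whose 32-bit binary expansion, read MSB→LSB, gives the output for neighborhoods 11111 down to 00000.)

  [31] ##### => #  t=0,i=11
  [30] ####. => .  t=0,i=12
  [29] ###.# => #  t=0,i=13
  [28] ###.. => .  t=0,i=0
  [27] ##.## => .  t=0,i=14
  [26] ##.#. => .  t=1,i=12
  [25] ##..# => #  t=0,i=1
  [24] ##... => .  t=0,i=5
  [23] #.### => .  t=0,i=15
  [22] #.##. => .  t=3,i=20
  [21] #.#.# => #  t=3,i=18
  [20] #.#.. => .  t=1,i=3
  [19] #..## => .  t=0,i=2
  [18] #..#. => #  t=1,i=0
  [17] #...# => .  t=1,i=5
  [16] #.... => .  t=0,i=6
  [15] .#### => #  t=0,i=10
  [14] .###. => .  t=0,i=16
  [13] .##.# => .  t=1,i=11
  [12] .##.. => .  t=0,i=4
  [11] .#.## => .  t=3,i=19
  [10] .#.#. => .  t=1,i=2
  [9] .#..# => .  t=1,i=8
  [8] .#... => .  t=1,i=4
  [7] ..### => .  t=0,i=9
  [6] ..##. => #  t=0,i=3
  [5] ..#.# => #  t=1,i=1
  [4] ..#.. => .  t=1,i=7
  [3] ...## => .  t=0,i=8
  [2] ...#. => #  t=1,i=6
  [1] ....# => #  t=0,i=7
  [0] ..... => .  t=1,i=16
  bits 10100010001001001000000001100110 = 2720301158

2720301158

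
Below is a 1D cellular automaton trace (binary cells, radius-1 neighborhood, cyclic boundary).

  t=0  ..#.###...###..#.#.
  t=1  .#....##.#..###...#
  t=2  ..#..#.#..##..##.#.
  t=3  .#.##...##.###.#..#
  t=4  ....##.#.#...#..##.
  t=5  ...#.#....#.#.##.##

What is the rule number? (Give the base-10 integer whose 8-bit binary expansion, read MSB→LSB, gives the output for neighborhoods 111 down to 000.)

  nb ###: next=.  (t=0,i=5, bit7=0)
  nb ##.: next=#  (t=0,i=6, bit6=1)
  nb #.#: next=.  (t=0,i=3, bit5=0)
  nb #..: next=#  (t=0,i=7, bit4=1)
  nb .##: next=.  (t=0,i=4, bit3=0)
  nb .#.: next=.  (t=0,i=2, bit2=0)
  nb ..#: next=#  (t=0,i=1, bit1=1)
  nb ...: next=.  (t=0,i=0, bit0=0)
  bits 01010010 = 82

82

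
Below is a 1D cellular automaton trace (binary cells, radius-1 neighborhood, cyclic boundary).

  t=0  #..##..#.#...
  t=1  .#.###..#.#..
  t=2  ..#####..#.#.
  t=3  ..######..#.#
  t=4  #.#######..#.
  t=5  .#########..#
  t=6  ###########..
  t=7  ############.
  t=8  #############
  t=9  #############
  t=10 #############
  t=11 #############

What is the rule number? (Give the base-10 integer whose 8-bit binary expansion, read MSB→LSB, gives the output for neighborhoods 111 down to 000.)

  ###|#  b7=1 t=1,i=4
  ##.|#  b6=1 t=0,i=4
  #.#|#  b5=1 t=0,i=8
  #..|#  b4=1 t=0,i=1
  .##|#  b3=1 t=0,i=3
  .#.|.  b2=0 t=0,i=0
  ..#|.  b1=0 t=0,i=2
  ...|.  b0=0 t=0,i=11
  bits 11111000 = 248

248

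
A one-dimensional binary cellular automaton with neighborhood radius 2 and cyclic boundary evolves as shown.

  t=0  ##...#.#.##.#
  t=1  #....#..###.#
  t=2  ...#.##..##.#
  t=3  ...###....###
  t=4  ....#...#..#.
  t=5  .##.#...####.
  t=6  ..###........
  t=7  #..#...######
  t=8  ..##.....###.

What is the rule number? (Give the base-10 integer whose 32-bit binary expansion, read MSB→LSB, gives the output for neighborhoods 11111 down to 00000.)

  nb #####: next=#  (t=7,i=9, bit31=1)
  nb ####.: next=.  (t=5,i=10, bit30=0)
  nb ###.#: next=#  (t=1,i=10, bit29=1)
  nb ###..: next=.  (t=0,i=1, bit28=0)
  nb ##.##: next=.  (t=0,i=11, bit27=0)
  nb ##.#.: next=#  (t=2,i=11, bit26=1)
  nb ##..#: next=.  (t=2,i=7, bit25=0)
  nb ##...: next=.  (t=0,i=2, bit24=0)
  nb #.###: next=#  (t=0,i=12, bit23=1)
  nb #.##.: next=#  (t=0,i=9, bit22=1)
  nb #.#.#: next=.  (t=0,i=7, bit21=0)
  nb #.#..: next=#  (t=2,i=12, bit20=1)
  nb #..##: next=.  (t=1,i=7, bit19=0)
  nb #..#.: next=#  (t=4,i=10, bit18=1)
  nb #...#: next=.  (t=0,i=3, bit17=0)
  nb #....: next=.  (t=1,i=2, bit16=0)
  nb .####: next=.  (t=5,i=9, bit15=0)
  nb .###.: next=#  (t=0,i=0, bit14=1)
  nb .##.#: next=#  (t=0,i=10, bit13=1)
  nb .##..: next=.  (t=1,i=0, bit12=0)
  nb .#.##: next=#  (t=0,i=8, bit11=1)
  nb .#.#.: next=.  (t=0,i=6, bit10=0)
  nb .#..#: next=#  (t=1,i=6, bit9=1)
  nb .#...: next=.  (t=2,i=0, bit8=0)
  nb ..###: next=.  (t=1,i=8, bit7=0)
  nb ..##.: next=.  (t=2,i=9, bit6=0)
  nb ..#.#: next=#  (t=0,i=5, bit5=1)
  nb ..#..: next=#  (t=1,i=5, bit4=1)
  nb ...##: next=.  (t=3,i=2, bit3=0)
  nb ...#.: next=.  (t=0,i=4, bit2=0)
  nb ....#: next=#  (t=1,i=3, bit1=1)
  nb .....: next=#  (t=4,i=1, bit0=1)
  bits 10100100110101000110101000110011 = 2765384243

2765384243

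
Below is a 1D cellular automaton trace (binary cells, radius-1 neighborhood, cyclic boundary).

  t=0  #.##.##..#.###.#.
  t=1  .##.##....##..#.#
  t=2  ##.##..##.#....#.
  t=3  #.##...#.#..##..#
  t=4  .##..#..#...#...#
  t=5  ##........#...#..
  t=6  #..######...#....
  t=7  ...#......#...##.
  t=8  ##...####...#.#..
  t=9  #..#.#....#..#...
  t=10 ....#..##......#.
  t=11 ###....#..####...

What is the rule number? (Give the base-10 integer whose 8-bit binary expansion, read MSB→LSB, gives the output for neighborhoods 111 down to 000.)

41

  ###|.  b7=0 t=0,i=12
  ##.|.  b6=0 t=0,i=3
  #.#|#  b5=1 t=0,i=1
  #..|.  b4=0 t=0,i=7
  .##|#  b3=1 t=0,i=2
  .#.|.  b2=0 t=0,i=0
  ..#|.  b1=0 t=0,i=8
  ...|#  b0=1 t=1,i=7
  bits 00101001 = 41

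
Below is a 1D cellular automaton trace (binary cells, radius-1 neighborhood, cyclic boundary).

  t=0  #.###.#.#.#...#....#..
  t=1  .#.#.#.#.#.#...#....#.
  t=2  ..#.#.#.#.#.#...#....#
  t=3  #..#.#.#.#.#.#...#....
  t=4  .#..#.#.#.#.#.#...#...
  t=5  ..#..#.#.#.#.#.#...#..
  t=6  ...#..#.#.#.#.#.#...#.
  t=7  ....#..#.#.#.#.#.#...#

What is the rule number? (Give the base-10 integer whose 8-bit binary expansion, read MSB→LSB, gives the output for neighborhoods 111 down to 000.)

  nb ###: next=#  (t=0,i=3, bit7=1)
  nb ##.: next=.  (t=0,i=4, bit6=0)
  nb #.#: next=#  (t=0,i=1, bit5=1)
  nb #..: next=#  (t=0,i=11, bit4=1)
  nb .##: next=.  (t=0,i=2, bit3=0)
  nb .#.: next=.  (t=0,i=0, bit2=0)
  nb ..#: next=.  (t=0,i=13, bit1=0)
  nb ...: next=.  (t=0,i=12, bit0=0)
  bits 10110000 = 176

176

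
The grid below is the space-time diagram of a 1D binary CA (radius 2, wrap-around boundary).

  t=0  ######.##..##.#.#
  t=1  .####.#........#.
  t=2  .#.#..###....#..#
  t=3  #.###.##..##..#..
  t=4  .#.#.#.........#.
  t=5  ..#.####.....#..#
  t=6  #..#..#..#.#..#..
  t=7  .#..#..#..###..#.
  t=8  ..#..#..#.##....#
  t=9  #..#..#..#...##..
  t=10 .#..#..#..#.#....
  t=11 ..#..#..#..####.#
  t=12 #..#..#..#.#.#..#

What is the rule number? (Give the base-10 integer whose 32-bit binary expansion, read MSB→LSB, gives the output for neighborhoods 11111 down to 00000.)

3356577674

  ##### -> #   bit 31 = 1  t=0,i=1
  ####. -> #   bit 30 = 1  t=0,i=4
  ###.# -> .   bit 29 = 0  t=0,i=5
  ###.. -> .   bit 28 = 0  t=2,i=8
  ##.## -> #   bit 27 = 1  t=0,i=6
  ##.#. -> .   bit 26 = 0  t=0,i=13
  ##..# -> .   bit 25 = 0  t=0,i=9
  ##... -> .   bit 24 = 0  t=2,i=9
  #.### -> .   bit 23 = 0  t=0,i=16
  #.##. -> .   bit 22 = 0  t=0,i=7
  #.#.# -> .   bit 21 = 0  t=0,i=14
  #.#.. -> #   bit 20 = 1  t=1,i=6
  #..## -> .   bit 19 = 0  t=0,i=10
  #..#. -> .   bit 18 = 0  t=2,i=15
  #...# -> .   bit 17 = 0  t=9,i=11
  #.... -> #   bit 16 = 1  t=1,i=8
  .#### -> .   bit 15 = 0  t=0,i=0
  .###. -> #   bit 14 = 1  t=2,i=7
  .##.# -> .   bit 13 = 0  t=0,i=12
  .##.. -> .   bit 12 = 0  t=0,i=8
  .#.## -> #   bit 11 = 1  t=0,i=15
  .#.#. -> #   bit 10 = 1  t=2,i=0
  .#..# -> #   bit 9 = 1  t=1,i=16
  .#... -> #   bit 8 = 1  t=1,i=7
  ..### -> #   bit 7 = 1  t=1,i=1
  ..##. -> .   bit 6 = 0  t=0,i=11
  ..#.# -> .   bit 5 = 0  t=2,i=16
  ..#.. -> .   bit 4 = 0  t=1,i=15
  ...## -> #   bit 3 = 1  t=9,i=12
  ...#. -> .   bit 2 = 0  t=1,i=14
  ....# -> #   bit 1 = 1  t=1,i=13
  ..... -> .   bit 0 = 0  t=1,i=9
  bits 11001000000100010100111110001010 = 3356577674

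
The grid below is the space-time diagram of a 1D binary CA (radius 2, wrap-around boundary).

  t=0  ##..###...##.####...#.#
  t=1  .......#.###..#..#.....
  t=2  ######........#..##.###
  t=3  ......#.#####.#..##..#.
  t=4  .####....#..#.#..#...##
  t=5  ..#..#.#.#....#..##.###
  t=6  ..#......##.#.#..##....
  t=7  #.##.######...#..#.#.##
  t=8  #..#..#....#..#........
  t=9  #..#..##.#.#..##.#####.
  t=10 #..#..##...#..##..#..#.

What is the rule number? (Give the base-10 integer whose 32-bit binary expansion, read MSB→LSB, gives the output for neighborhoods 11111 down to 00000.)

554738011

  nb #####: next=.  (t=2,i=0, bit31=0)
  nb ####.: next=.  (t=0,i=15, bit30=0)
  nb ###.#: next=#  (t=3,i=12, bit29=1)
  nb ###..: next=.  (t=0,i=1, bit28=0)
  nb ##.##: next=.  (t=0,i=12, bit27=0)
  nb ##.#.: next=.  (t=3,i=13, bit26=0)
  nb ##..#: next=.  (t=0,i=2, bit25=0)
  nb ##...: next=#  (t=0,i=7, bit24=1)
  nb #.###: next=.  (t=0,i=13, bit23=0)
  nb #.##.: next=.  (t=7,i=2, bit22=0)
  nb #.#.#: next=.  (t=5,i=7, bit21=0)
  nb #.#..: next=#  (t=3,i=14, bit20=1)
  nb #..##: next=.  (t=0,i=3, bit19=0)
  nb #..#.: next=.  (t=1,i=13, bit18=0)
  nb #...#: next=.  (t=0,i=8, bit17=0)
  nb #....: next=.  (t=1,i=19, bit16=0)
  nb .####: next=#  (t=0,i=14, bit15=1)
  nb .###.: next=.  (t=0,i=0, bit14=0)
  nb .##.#: next=#  (t=0,i=11, bit13=1)
  nb .##..: next=.  (t=3,i=18, bit12=0)
  nb .#.##: next=.  (t=0,i=21, bit11=0)
  nb .#.#.: next=.  (t=4,i=13, bit10=0)
  nb .#..#: next=.  (t=1,i=15, bit9=0)
  nb .#...: next=#  (t=1,i=18, bit8=1)
  nb ..###: next=.  (t=0,i=4, bit7=0)
  nb ..##.: next=#  (t=0,i=10, bit6=1)
  nb ..#.#: next=.  (t=0,i=20, bit5=0)
  nb ..#..: next=#  (t=1,i=14, bit4=1)
  nb ...##: next=#  (t=0,i=9, bit3=1)
  nb ...#.: next=.  (t=0,i=19, bit2=0)
  nb ....#: next=#  (t=1,i=5, bit1=1)
  nb .....: next=#  (t=1,i=0, bit0=1)
  bits 00100001000100001010000101011011 = 554738011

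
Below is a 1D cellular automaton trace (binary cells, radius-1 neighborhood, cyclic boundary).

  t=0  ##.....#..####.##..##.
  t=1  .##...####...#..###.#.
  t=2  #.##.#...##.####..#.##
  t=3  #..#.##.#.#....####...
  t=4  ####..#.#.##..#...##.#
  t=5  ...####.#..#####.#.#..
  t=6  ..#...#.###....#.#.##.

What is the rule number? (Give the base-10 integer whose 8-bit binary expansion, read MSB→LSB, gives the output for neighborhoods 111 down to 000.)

86

  ### -> .   bit 7 = 0  t=0,i=11
  ##. -> #   bit 6 = 1  t=0,i=1
  #.# -> .   bit 5 = 0  t=0,i=14
  #.. -> #   bit 4 = 1  t=0,i=2
  .## -> .   bit 3 = 0  t=0,i=0
  .#. -> #   bit 2 = 1  t=0,i=7
  ..# -> #   bit 1 = 1  t=0,i=6
  ... -> .   bit 0 = 0  t=0,i=3
  bits 01010110 = 86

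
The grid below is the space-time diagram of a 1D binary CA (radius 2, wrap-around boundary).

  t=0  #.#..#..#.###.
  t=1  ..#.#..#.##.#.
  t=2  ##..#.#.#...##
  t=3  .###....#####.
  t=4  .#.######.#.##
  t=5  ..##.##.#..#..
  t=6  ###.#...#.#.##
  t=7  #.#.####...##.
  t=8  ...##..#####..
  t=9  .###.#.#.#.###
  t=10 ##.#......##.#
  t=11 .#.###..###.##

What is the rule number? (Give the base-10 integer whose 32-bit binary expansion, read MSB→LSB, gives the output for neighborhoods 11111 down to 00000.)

3147237838

  [31] ##### => #  t=3,i=10
  [30] ####. => .  t=2,i=0
  [29] ###.# => #  t=0,i=12
  [28] ###.. => #  t=2,i=1
  [27] ##.## => #  t=5,i=4
  [26] ##.#. => .  t=0,i=13
  [25] ##..# => #  t=2,i=2
  [24] ##... => #  t=3,i=4
  [23] #.### => #  t=0,i=10
  [22] #.##. => .  t=1,i=9
  [21] #.#.# => .  t=0,i=0
  [20] #.#.. => #  t=0,i=2
  [19] #..## => .  t=3,i=0
  [18] #..#. => #  t=0,i=4
  [17] #...# => #  t=1,i=0
  [16] #.... => #  t=3,i=5
  [15] .#### => .  t=2,i=13
  [14] .###. => .  t=0,i=11
  [13] .##.# => .  t=1,i=10
  [12] .##.. => .  t=8,i=4
  [11] .#.## => #  t=0,i=9
  [10] .#.#. => .  t=0,i=1
  [9] .#..# => .  t=0,i=3
  [8] .#... => #  t=1,i=13
  [7] ..### => #  t=2,i=12
  [6] ..##. => #  t=5,i=2
  [5] ..#.# => .  t=0,i=8
  [4] ..#.. => .  t=0,i=5
  [3] ...## => #  t=2,i=11
  [2] ...#. => #  t=1,i=1
  [1] ....# => #  t=3,i=6
  [0] ..... => .  t=8,i=0
  bits 10111011100101110000100111001110 = 3147237838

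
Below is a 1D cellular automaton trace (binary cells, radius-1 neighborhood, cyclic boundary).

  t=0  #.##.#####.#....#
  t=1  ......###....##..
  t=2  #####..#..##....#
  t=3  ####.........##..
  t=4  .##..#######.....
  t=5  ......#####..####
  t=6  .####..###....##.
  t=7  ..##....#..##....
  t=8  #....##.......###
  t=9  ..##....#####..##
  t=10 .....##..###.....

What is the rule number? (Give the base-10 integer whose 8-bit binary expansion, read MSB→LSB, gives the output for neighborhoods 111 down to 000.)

  [7] ### => #  t=0,i=6
  [6] ##. => .  t=0,i=0
  [5] #.# => .  t=0,i=1
  [4] #.. => .  t=0,i=12
  [3] .## => .  t=0,i=2
  [2] .#. => .  t=0,i=11
  [1] ..# => .  t=0,i=15
  [0] ... => #  t=0,i=13
  bits 10000001 = 129

129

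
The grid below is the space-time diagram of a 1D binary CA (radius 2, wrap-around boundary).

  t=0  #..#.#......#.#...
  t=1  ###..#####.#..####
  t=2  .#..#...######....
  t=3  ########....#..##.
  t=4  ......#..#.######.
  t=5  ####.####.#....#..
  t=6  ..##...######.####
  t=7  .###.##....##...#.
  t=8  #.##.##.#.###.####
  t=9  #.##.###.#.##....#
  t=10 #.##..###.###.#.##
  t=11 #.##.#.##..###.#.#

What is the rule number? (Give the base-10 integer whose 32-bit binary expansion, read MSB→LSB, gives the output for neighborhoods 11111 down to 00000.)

1683979101

  #####|.  b31=0 t=1,i=0
  ####.|#  b30=1 t=1,i=1
  ###.#|#  b29=1 t=1,i=9
  ###..|.  b28=0 t=1,i=2
  ##.##|.  b27=0 t=3,i=17
  ##.#.|#  b26=1 t=1,i=10
  ##..#|.  b25=0 t=1,i=3
  ##...|.  b24=0 t=2,i=14
  #.###|.  b23=0 t=3,i=0
  #.##.|#  b22=1 t=7,i=5
  #.#.#|.  b21=0 t=8,i=8
  #.#..|#  b20=1 t=0,i=5
  #..##|#  b19=1 t=1,i=4
  #..#.|#  b18=1 t=0,i=2
  #...#|#  b17=1 t=0,i=16
  #....|#  b16=1 t=0,i=7
  .####|.  b15=0 t=1,i=6
  .###.|#  b14=1 t=7,i=2
  .##.#|#  b13=1 t=3,i=16
  .##..|#  b12=1 t=6,i=3
  .#.##|#  b11=1 t=4,i=10
  .#.#.|.  b10=0 t=0,i=4
  .#..#|#  b9=1 t=0,i=1
  .#...|#  b8=1 t=0,i=6
  ..###|.  b7=0 t=1,i=5
  ..##.|#  b6=1 t=3,i=15
  ..#.#|.  b5=0 t=0,i=3
  ..#..|#  b4=1 t=0,i=0
  ...##|#  b3=1 t=2,i=7
  ...#.|#  b2=1 t=0,i=11
  ....#|.  b1=0 t=0,i=10
  .....|#  b0=1 t=0,i=8
  bits 01100100010111110111101101011101 = 1683979101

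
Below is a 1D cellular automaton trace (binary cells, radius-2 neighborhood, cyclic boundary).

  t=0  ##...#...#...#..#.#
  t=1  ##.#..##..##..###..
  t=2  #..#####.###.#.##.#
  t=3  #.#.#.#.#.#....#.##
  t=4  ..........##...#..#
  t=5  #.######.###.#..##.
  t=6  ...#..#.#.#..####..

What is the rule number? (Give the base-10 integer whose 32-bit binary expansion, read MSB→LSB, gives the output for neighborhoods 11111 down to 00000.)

  ##### -> .   bit 31 = 0  t=2,i=5
  ####. -> #   bit 30 = 1  t=2,i=6
  ###.# -> .   bit 29 = 0  t=2,i=7
  ###.. -> #   bit 28 = 1  t=0,i=1
  ##.## -> #   bit 27 = 1  t=2,i=8
  ##.#. -> .   bit 26 = 0  t=1,i=2
  ##..# -> .   bit 25 = 0  t=1,i=8
  ##... -> .   bit 24 = 0  t=0,i=2
  #.### -> .   bit 23 = 0  t=0,i=18
  #.##. -> #   bit 22 = 1  t=2,i=15
  #.#.# -> .   bit 21 = 0  t=2,i=13
  #.#.. -> #   bit 20 = 1  t=1,i=3
  #..## -> #   bit 19 = 1  t=1,i=5
  #..#. -> #   bit 18 = 1  t=0,i=15
  #...# -> #   bit 17 = 1  t=0,i=3
  #.... -> .   bit 16 = 0  t=3,i=12
  .#### -> #   bit 15 = 1  t=2,i=4
  .###. -> #   bit 14 = 1  t=0,i=0
  .##.# -> .   bit 13 = 0  t=1,i=1
  .##.. -> #   bit 12 = 1  t=1,i=7
  .#.## -> .   bit 11 = 0  t=0,i=17
  .#.#. -> .   bit 10 = 0  t=3,i=3
  .#..# -> #   bit 9 = 1  t=0,i=14
  .#... -> #   bit 8 = 1  t=0,i=6
  ..### -> .   bit 7 = 0  t=1,i=14
  ..##. -> #   bit 6 = 1  t=1,i=0
  ..#.# -> #   bit 5 = 1  t=0,i=16
  ..#.. -> .   bit 4 = 0  t=0,i=5
  ...## -> #   bit 3 = 1  t=4,i=9
  ...#. -> .   bit 2 = 0  t=0,i=4
  ....# -> .   bit 1 = 0  t=3,i=13
  ..... -> #   bit 0 = 1  t=4,i=2
  bits 01011000010111101101001101101001 = 1482609513

1482609513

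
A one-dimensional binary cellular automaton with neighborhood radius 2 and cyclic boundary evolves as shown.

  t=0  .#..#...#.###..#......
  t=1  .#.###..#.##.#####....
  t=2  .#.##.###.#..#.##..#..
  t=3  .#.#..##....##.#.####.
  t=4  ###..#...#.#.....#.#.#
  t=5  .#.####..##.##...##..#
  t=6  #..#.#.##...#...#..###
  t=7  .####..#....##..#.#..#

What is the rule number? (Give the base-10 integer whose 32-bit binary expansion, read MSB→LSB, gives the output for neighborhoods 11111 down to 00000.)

3268232504

  #####|#  b31=1 t=1,i=15
  ####.|#  b30=1 t=1,i=16
  ###.#|.  b29=0 t=2,i=8
  ###..|.  b28=0 t=0,i=12
  ##.##|.  b27=0 t=1,i=12
  ##.#.|.  b26=0 t=2,i=9
  ##..#|#  b25=1 t=0,i=13
  ##...|.  b24=0 t=1,i=18
  #.###|#  b23=1 t=0,i=10
  #.##.|#  b22=1 t=1,i=10
  #.#.#|.  b21=0 t=3,i=15
  #.#..|.  b20=0 t=2,i=10
  #..##|#  b19=1 t=3,i=5
  #..#.|#  b18=1 t=0,i=3
  #...#|.  b17=0 t=0,i=6
  #....|#  b16=1 t=0,i=17
  .####|.  b15=0 t=1,i=14
  .###.|#  b14=1 t=0,i=11
  .##.#|.  b13=0 t=1,i=11
  .##..|.  b12=0 t=2,i=16
  .#.##|.  b11=0 t=0,i=9
  .#.#.|#  b10=1 t=3,i=2
  .#..#|.  b9=0 t=0,i=2
  .#...|#  b8=1 t=0,i=5
  ..###|.  b7=0 t=6,i=19
  ..##.|.  b6=0 t=3,i=6
  ..#.#|#  b5=1 t=0,i=8
  ..#..|#  b4=1 t=0,i=1
  ...##|#  b3=1 t=3,i=11
  ...#.|.  b2=0 t=0,i=0
  ....#|.  b1=0 t=0,i=21
  .....|.  b0=0 t=0,i=18
  bits 11000010110011010100010100111000 = 3268232504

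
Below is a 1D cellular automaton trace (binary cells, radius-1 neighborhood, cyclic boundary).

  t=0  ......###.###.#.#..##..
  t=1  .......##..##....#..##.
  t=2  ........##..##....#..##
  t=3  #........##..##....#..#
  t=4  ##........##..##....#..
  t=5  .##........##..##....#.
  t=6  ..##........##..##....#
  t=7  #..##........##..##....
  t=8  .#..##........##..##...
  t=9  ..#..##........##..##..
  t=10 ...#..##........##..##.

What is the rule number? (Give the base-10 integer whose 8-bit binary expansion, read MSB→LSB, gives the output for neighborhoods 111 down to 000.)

  nb ###: next=#  (t=0,i=7, bit7=1)
  nb ##.: next=#  (t=0,i=8, bit6=1)
  nb #.#: next=.  (t=0,i=9, bit5=0)
  nb #..: next=#  (t=0,i=17, bit4=1)
  nb .##: next=.  (t=0,i=6, bit3=0)
  nb .#.: next=.  (t=0,i=14, bit2=0)
  nb ..#: next=.  (t=0,i=5, bit1=0)
  nb ...: next=.  (t=0,i=0, bit0=0)
  bits 11010000 = 208

208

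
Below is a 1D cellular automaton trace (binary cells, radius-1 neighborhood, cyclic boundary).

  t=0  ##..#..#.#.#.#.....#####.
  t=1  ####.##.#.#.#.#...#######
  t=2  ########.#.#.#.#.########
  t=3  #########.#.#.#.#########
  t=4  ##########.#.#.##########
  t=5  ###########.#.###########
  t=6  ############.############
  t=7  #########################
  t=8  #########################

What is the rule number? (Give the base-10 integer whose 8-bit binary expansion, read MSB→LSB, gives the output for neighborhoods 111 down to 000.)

  ###|#  b7=1 t=0,i=20
  ##.|#  b6=1 t=0,i=1
  #.#|#  b5=1 t=0,i=8
  #..|#  b4=1 t=0,i=2
  .##|#  b3=1 t=0,i=0
  .#.|.  b2=0 t=0,i=4
  ..#|#  b1=1 t=0,i=3
  ...|.  b0=0 t=0,i=15
  bits 11111010 = 250

250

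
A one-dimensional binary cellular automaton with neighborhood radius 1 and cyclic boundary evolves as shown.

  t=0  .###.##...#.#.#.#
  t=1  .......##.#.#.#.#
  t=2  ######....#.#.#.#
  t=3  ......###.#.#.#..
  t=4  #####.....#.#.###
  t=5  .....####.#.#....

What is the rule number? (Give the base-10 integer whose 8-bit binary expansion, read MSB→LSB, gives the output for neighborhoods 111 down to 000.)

21

  [7] ### => .  t=0,i=2
  [6] ##. => .  t=0,i=3
  [5] #.# => .  t=0,i=0
  [4] #.. => #  t=0,i=7
  [3] .## => .  t=0,i=1
  [2] .#. => #  t=0,i=10
  [1] ..# => .  t=0,i=9
  [0] ... => #  t=0,i=8
  bits 00010101 = 21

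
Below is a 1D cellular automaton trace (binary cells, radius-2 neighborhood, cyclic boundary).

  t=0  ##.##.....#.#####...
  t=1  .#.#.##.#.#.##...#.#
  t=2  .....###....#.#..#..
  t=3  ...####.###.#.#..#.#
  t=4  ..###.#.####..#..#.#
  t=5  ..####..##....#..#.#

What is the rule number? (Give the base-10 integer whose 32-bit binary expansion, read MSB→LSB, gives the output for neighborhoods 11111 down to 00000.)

  #####|.  b31=0 t=0,i=14
  ####.|.  b30=0 t=0,i=15
  ###.#|#  b29=1 t=3,i=6
  ###..|.  b28=0 t=0,i=16
  ##.##|.  b27=0 t=0,i=2
  ##.#.|#  b26=1 t=1,i=7
  ##..#|.  b25=0 t=4,i=12
  ##...|#  b24=1 t=0,i=5
  #.###|#  b23=1 t=0,i=12
  #.##.|#  b22=1 t=0,i=3
  #.#.#|.  b21=0 t=1,i=1
  #.#..|#  b20=1 t=2,i=14
  #..##|.  b19=0 t=4,i=1
  #..#.|.  b18=0 t=2,i=16
  #...#|.  b17=0 t=0,i=18
  #....|#  b16=1 t=0,i=6
  .####|#  b15=1 t=0,i=13
  .###.|#  b14=1 t=2,i=6
  .##.#|#  b13=1 t=0,i=1
  .##..|.  b12=0 t=0,i=4
  .#.##|.  b11=0 t=0,i=11
  .#.#.|.  b10=0 t=1,i=0
  .#..#|.  b9=0 t=2,i=15
  .#...|.  b8=0 t=2,i=18
  ..###|#  b7=1 t=2,i=5
  ..##.|.  b6=0 t=0,i=0
  ..#.#|#  b5=1 t=0,i=10
  ..#..|#  b4=1 t=2,i=17
  ...##|#  b3=1 t=0,i=19
  ...#.|.  b2=0 t=0,i=9
  ....#|#  b1=1 t=0,i=8
  .....|.  b0=0 t=0,i=7
  bits 00100101110100011110000010111010 = 634511546

634511546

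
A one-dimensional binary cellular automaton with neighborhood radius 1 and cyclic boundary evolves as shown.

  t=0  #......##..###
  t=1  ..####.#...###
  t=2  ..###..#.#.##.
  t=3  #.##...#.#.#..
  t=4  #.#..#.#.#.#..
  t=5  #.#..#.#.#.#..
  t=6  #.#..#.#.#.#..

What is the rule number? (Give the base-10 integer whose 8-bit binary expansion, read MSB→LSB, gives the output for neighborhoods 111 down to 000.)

141

  ###|#  b7=1 t=0,i=12
  ##.|.  b6=0 t=0,i=0
  #.#|.  b5=0 t=1,i=6
  #..|.  b4=0 t=0,i=1
  .##|#  b3=1 t=0,i=7
  .#.|#  b2=1 t=1,i=7
  ..#|.  b1=0 t=0,i=6
  ...|#  b0=1 t=0,i=2
  bits 10001101 = 141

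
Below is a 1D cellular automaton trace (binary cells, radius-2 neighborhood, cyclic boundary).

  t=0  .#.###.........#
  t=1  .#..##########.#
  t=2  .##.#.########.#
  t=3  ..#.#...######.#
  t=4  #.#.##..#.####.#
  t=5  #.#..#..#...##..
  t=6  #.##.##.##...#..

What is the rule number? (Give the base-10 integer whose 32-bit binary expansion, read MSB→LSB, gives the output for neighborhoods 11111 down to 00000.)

4046549939

  [31] ##### => #  t=1,i=6
  [30] ####. => #  t=1,i=12
  [29] ###.# => #  t=1,i=13
  [28] ###.. => #  t=0,i=5
  [27] ##.## => .  t=4,i=14
  [26] ##.#. => .  t=1,i=14
  [25] ##..# => .  t=4,i=6
  [24] ##... => #  t=0,i=6
  [23] #.### => .  t=0,i=3
  [22] #.##. => .  t=2,i=1
  [21] #.#.# => #  t=0,i=1
  [20] #.#.. => #  t=1,i=1
  [19] #..## => .  t=1,i=3
  [18] #..#. => .  t=3,i=1
  [17] #...# => .  t=3,i=6
  [16] #.... => #  t=0,i=7
  [15] .#### => .  t=1,i=5
  [14] .###. => #  t=0,i=4
  [13] .##.# => #  t=2,i=2
  [12] .##.. => #  t=4,i=5
  [11] .#.## => .  t=0,i=2
  [10] .#.#. => .  t=0,i=0
  [9] .#..# => #  t=1,i=2
  [8] .#... => #  t=3,i=5
  [7] ..### => #  t=1,i=4
  [6] ..##. => .  t=5,i=12
  [5] ..#.# => #  t=0,i=15
  [4] ..#.. => #  t=5,i=5
  [3] ...## => .  t=3,i=7
  [2] ...#. => .  t=0,i=14
  [1] ....# => #  t=0,i=13
  [0] ..... => #  t=0,i=8
  bits 11110001001100010111001110110011 = 4046549939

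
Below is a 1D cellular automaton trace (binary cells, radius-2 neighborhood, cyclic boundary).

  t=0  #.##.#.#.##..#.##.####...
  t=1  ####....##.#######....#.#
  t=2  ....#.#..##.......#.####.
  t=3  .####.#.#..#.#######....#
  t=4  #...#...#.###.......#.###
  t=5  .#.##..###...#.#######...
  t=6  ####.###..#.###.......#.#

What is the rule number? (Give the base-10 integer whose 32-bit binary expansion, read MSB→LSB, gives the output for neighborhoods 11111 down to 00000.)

  [31] ##### => .  t=1,i=1
  [30] ####. => .  t=0,i=20
  [29] ###.# => #  t=3,i=4
  [28] ###.. => .  t=0,i=21
  [27] ##.## => #  t=0,i=17
  [26] ##.#. => .  t=0,i=4
  [25] ##..# => #  t=0,i=11
  [24] ##... => #  t=0,i=22
  [23] #.### => .  t=0,i=18
  [22] #.##. => #  t=0,i=2
  [21] #.#.# => .  t=0,i=5
  [20] #.#.. => #  t=2,i=6
  [19] #..## => #  t=2,i=8
  [18] #..#. => #  t=0,i=12
  [17] #...# => .  t=0,i=23
  [16] #.... => .  t=1,i=5
  [15] .#### => .  t=0,i=19
  [14] .###. => .  t=4,i=11
  [13] .##.# => #  t=0,i=3
  [12] .##.. => .  t=0,i=10
  [11] .#.## => #  t=0,i=1
  [10] .#.#. => .  t=0,i=6
  [9] .#..# => .  t=2,i=7
  [8] .#... => .  t=4,i=5
  [7] ..### => #  t=5,i=7
  [6] ..##. => .  t=1,i=8
  [5] ..#.# => #  t=0,i=0
  [4] ..#.. => #  t=4,i=4
  [3] ...## => .  t=1,i=7
  [2] ...#. => #  t=0,i=24
  [1] ....# => #  t=1,i=6
  [0] ..... => #  t=2,i=1
  bits 00101011010111000010100010110111 = 727460023

727460023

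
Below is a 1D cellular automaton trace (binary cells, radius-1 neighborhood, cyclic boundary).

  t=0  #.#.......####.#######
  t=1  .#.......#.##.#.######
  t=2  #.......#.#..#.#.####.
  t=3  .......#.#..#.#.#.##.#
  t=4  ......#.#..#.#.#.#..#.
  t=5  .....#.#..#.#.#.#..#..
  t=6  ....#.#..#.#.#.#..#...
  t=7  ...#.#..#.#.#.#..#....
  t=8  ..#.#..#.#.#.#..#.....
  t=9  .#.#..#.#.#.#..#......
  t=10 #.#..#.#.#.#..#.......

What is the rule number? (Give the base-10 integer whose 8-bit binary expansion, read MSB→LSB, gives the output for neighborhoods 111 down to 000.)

  nb ###: next=#  (t=0,i=11, bit7=1)
  nb ##.: next=.  (t=0,i=0, bit6=0)
  nb #.#: next=#  (t=0,i=1, bit5=1)
  nb #..: next=.  (t=0,i=3, bit4=0)
  nb .##: next=.  (t=0,i=10, bit3=0)
  nb .#.: next=.  (t=0,i=2, bit2=0)
  nb ..#: next=#  (t=0,i=9, bit1=1)
  nb ...: next=.  (t=0,i=4, bit0=0)
  bits 10100010 = 162

162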